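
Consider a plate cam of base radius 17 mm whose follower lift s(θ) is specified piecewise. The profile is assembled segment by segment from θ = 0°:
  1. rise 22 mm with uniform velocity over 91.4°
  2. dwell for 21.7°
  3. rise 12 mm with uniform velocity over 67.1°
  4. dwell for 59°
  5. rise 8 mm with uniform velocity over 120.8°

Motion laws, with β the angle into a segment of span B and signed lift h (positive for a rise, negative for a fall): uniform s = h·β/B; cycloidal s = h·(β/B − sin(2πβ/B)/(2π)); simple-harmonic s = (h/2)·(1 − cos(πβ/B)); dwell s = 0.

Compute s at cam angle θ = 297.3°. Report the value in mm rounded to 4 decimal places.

seg 1 [0°–91.4°] uniform, h=22: full span → s += 22 → s = 22.0000
seg 2 [91.4°–113.1°] dwell: s stays 22.0000
seg 3 [113.1°–180.2°] uniform, h=12: full span → s += 12 → s = 34.0000
seg 4 [180.2°–239.2°] dwell: s stays 34.0000
seg 5 [239.2°–360°] uniform, h=8: θ=297.3° here. β=58.1, B=120.8. 8·58.1/120.8 = 3.8477 → s = 37.8477

37.8477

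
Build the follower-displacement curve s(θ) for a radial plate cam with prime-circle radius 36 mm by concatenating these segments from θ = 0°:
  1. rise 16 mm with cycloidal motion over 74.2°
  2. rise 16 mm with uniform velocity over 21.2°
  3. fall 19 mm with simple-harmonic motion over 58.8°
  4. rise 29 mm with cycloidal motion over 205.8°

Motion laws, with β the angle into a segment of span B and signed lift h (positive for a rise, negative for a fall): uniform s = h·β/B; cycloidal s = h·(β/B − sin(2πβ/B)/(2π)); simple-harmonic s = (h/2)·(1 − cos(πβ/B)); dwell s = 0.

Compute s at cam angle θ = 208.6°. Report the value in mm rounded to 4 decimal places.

seg 1 [0°–74.2°] cycloidal, h=16: full span → s += 16 → s = 16.0000
seg 2 [74.2°–95.4°] uniform, h=16: full span → s += 16 → s = 32.0000
seg 3 [95.4°–154.2°] simple-harmonic, h=-19: full span → s += -19 → s = 13.0000
seg 4 [154.2°–360°] cycloidal, h=29: θ=208.6° here. β=54.4, B=205.8. 29·(0.2643 − sin(2π·0.2643)/(2π)) = 3.0689 → s = 16.0689

16.0689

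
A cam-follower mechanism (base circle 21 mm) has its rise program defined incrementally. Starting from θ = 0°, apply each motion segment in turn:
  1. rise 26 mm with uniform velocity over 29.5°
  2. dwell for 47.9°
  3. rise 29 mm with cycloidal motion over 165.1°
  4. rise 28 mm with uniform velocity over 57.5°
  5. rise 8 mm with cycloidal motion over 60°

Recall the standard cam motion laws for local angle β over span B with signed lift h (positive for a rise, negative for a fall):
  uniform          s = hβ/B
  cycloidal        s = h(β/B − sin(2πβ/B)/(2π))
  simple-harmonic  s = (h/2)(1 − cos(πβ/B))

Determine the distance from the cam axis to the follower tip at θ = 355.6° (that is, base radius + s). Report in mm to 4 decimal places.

seg 1 [0°–29.5°] uniform, h=26: full span → s += 26 → s = 26.0000
seg 2 [29.5°–77.4°] dwell: s stays 26.0000
seg 3 [77.4°–242.5°] cycloidal, h=29: full span → s += 29 → s = 55.0000
seg 4 [242.5°–300°] uniform, h=28: full span → s += 28 → s = 83.0000
seg 5 [300°–360°] cycloidal, h=8: θ=355.6° here. β=55.6, B=60. 8·(0.9267 − sin(2π·0.9267)/(2π)) = 7.9795 → s = 90.9795
radial distance = base radius + s = 21 + 90.9795 = 111.9795

111.9795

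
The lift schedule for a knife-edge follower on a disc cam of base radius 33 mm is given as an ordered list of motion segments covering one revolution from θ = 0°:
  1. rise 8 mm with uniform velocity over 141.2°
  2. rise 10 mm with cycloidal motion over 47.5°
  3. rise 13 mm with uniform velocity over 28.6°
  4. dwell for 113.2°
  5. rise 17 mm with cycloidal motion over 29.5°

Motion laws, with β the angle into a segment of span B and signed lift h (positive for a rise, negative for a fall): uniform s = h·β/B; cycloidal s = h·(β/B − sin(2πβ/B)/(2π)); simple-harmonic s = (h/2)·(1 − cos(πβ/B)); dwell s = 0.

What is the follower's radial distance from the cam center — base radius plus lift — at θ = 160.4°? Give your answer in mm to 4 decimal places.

seg 1 [0°–141.2°] uniform, h=8: full span → s += 8 → s = 8.0000
seg 2 [141.2°–188.7°] cycloidal, h=10: θ=160.4° here. β=19.2, B=47.5. 10·(0.4042 − sin(2π·0.4042)/(2π)) = 3.1410 → s = 11.1410
radial distance = base radius + s = 33 + 11.1410 = 44.1410

44.1410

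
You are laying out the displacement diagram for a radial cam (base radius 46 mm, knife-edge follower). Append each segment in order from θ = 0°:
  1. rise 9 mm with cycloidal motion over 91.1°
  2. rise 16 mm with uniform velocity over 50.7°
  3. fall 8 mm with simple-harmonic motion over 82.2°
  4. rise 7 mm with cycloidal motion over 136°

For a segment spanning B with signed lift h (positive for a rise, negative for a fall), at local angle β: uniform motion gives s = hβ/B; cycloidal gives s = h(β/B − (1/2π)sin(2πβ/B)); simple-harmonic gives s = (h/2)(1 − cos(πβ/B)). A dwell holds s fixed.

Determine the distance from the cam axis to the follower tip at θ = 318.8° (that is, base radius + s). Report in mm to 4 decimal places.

seg 1 [0°–91.1°] cycloidal, h=9: full span → s += 9 → s = 9.0000
seg 2 [91.1°–141.8°] uniform, h=16: full span → s += 16 → s = 25.0000
seg 3 [141.8°–224°] simple-harmonic, h=-8: full span → s += -8 → s = 17.0000
seg 4 [224°–360°] cycloidal, h=7: θ=318.8° here. β=94.8, B=136. 7·(0.6971 − sin(2π·0.6971)/(2π)) = 5.9324 → s = 22.9324
radial distance = base radius + s = 46 + 22.9324 = 68.9324

68.9324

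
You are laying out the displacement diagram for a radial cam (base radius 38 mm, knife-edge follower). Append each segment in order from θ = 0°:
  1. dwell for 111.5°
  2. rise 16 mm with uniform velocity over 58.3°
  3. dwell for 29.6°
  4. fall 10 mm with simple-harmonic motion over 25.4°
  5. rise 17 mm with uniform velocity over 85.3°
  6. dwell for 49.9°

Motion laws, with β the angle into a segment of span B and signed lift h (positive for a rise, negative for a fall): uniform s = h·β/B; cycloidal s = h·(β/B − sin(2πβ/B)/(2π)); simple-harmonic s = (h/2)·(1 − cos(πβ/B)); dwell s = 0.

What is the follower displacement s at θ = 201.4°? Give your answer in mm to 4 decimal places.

seg 1 [0°–111.5°] dwell: s stays 0.0000
seg 2 [111.5°–169.8°] uniform, h=16: full span → s += 16 → s = 16.0000
seg 3 [169.8°–199.4°] dwell: s stays 16.0000
seg 4 [199.4°–224.8°] simple-harmonic, h=-10: θ=201.4° here. β=2, B=25.4. -10/2·(1 − cos(π·0.0787)) = -0.1522 → s = 15.8478

15.8478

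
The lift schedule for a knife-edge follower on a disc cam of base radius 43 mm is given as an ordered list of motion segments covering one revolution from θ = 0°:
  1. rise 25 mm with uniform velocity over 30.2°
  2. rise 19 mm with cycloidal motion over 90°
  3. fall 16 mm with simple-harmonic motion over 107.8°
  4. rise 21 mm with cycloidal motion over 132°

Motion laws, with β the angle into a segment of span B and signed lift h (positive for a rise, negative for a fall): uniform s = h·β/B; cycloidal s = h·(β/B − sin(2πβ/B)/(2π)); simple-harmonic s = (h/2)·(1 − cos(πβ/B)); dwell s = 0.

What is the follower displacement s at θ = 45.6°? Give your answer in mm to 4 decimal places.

seg 1 [0°–30.2°] uniform, h=25: full span → s += 25 → s = 25.0000
seg 2 [30.2°–120.2°] cycloidal, h=19: θ=45.6° here. β=15.4, B=90. 19·(0.1711 − sin(2π·0.1711)/(2π)) = 0.5911 → s = 25.5911

25.5911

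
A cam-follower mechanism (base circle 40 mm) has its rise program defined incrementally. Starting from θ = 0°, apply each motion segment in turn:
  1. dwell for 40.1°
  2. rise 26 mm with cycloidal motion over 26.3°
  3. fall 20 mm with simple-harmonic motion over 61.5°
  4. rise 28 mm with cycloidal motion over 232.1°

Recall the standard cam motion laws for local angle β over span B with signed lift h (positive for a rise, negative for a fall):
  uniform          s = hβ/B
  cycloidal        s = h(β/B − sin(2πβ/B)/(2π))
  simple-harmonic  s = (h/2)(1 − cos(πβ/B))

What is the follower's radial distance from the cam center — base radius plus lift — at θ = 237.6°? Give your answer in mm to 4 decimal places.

seg 1 [0°–40.1°] dwell: s stays 0.0000
seg 2 [40.1°–66.4°] cycloidal, h=26: full span → s += 26 → s = 26.0000
seg 3 [66.4°–127.9°] simple-harmonic, h=-20: full span → s += -20 → s = 6.0000
seg 4 [127.9°–360°] cycloidal, h=28: θ=237.6° here. β=109.7, B=232.1. 28·(0.4726 − sin(2π·0.4726)/(2π)) = 12.4717 → s = 18.4717
radial distance = base radius + s = 40 + 18.4717 = 58.4717

58.4717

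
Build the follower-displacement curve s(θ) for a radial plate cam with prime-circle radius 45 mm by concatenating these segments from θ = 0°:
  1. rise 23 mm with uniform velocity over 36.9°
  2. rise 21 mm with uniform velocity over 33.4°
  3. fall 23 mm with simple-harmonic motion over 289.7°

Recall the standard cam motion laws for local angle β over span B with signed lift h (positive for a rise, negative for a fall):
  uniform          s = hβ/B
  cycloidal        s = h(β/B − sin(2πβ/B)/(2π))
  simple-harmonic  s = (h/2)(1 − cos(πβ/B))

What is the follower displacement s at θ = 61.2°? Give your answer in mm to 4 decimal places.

seg 1 [0°–36.9°] uniform, h=23: full span → s += 23 → s = 23.0000
seg 2 [36.9°–70.3°] uniform, h=21: θ=61.2° here. β=24.3, B=33.4. 21·24.3/33.4 = 15.2784 → s = 38.2784

38.2784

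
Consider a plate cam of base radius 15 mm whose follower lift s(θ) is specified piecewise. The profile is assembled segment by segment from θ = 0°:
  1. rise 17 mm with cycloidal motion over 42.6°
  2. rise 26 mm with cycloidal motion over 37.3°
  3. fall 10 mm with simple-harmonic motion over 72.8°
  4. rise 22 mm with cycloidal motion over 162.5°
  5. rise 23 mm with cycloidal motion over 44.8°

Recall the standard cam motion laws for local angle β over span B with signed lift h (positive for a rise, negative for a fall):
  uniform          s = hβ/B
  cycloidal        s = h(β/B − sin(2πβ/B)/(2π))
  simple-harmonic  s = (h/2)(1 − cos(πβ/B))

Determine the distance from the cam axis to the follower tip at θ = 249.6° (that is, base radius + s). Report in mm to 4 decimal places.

seg 1 [0°–42.6°] cycloidal, h=17: full span → s += 17 → s = 17.0000
seg 2 [42.6°–79.9°] cycloidal, h=26: full span → s += 26 → s = 43.0000
seg 3 [79.9°–152.7°] simple-harmonic, h=-10: full span → s += -10 → s = 33.0000
seg 4 [152.7°–315.2°] cycloidal, h=22: θ=249.6° here. β=96.9, B=162.5. 22·(0.5963 − sin(2π·0.5963)/(2π)) = 15.1106 → s = 48.1106
radial distance = base radius + s = 15 + 48.1106 = 63.1106

63.1106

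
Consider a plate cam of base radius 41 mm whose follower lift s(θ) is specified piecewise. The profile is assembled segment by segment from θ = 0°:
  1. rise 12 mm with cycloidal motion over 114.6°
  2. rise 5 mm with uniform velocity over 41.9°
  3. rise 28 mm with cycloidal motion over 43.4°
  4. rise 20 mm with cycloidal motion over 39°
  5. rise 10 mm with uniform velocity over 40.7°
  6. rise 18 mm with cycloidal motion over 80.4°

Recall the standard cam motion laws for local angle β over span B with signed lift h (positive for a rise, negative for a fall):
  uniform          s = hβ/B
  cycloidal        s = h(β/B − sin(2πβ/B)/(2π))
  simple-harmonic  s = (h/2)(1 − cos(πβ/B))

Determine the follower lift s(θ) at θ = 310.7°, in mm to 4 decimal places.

seg 1 [0°–114.6°] cycloidal, h=12: full span → s += 12 → s = 12.0000
seg 2 [114.6°–156.5°] uniform, h=5: full span → s += 5 → s = 17.0000
seg 3 [156.5°–199.9°] cycloidal, h=28: full span → s += 28 → s = 45.0000
seg 4 [199.9°–238.9°] cycloidal, h=20: full span → s += 20 → s = 65.0000
seg 5 [238.9°–279.6°] uniform, h=10: full span → s += 10 → s = 75.0000
seg 6 [279.6°–360°] cycloidal, h=18: θ=310.7° here. β=31.1, B=80.4. 18·(0.3868 − sin(2π·0.3868)/(2π)) = 5.0928 → s = 80.0928

80.0928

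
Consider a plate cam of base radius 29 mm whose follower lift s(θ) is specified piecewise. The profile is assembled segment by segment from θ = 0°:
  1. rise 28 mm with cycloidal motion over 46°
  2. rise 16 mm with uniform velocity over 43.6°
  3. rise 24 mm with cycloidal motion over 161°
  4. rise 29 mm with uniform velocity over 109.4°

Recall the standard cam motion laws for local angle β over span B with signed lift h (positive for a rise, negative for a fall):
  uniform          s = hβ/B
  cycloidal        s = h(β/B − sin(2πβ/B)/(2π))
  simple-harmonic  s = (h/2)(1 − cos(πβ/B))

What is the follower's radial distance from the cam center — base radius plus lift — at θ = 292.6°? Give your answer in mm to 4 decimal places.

seg 1 [0°–46°] cycloidal, h=28: full span → s += 28 → s = 28.0000
seg 2 [46°–89.6°] uniform, h=16: full span → s += 16 → s = 44.0000
seg 3 [89.6°–250.6°] cycloidal, h=24: full span → s += 24 → s = 68.0000
seg 4 [250.6°–360°] uniform, h=29: θ=292.6° here. β=42, B=109.4. 29·42/109.4 = 11.1335 → s = 79.1335
radial distance = base radius + s = 29 + 79.1335 = 108.1335

108.1335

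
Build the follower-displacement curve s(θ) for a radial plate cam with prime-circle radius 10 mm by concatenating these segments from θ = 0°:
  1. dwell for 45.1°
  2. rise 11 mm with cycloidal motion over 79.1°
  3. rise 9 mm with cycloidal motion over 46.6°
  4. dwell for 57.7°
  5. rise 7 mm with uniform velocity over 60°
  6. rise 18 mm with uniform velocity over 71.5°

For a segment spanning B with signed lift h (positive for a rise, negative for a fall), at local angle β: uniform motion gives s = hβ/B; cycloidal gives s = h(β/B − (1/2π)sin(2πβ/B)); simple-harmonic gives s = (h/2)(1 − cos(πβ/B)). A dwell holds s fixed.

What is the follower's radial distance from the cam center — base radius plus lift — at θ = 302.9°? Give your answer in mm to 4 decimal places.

seg 1 [0°–45.1°] dwell: s stays 0.0000
seg 2 [45.1°–124.2°] cycloidal, h=11: full span → s += 11 → s = 11.0000
seg 3 [124.2°–170.8°] cycloidal, h=9: full span → s += 9 → s = 20.0000
seg 4 [170.8°–228.5°] dwell: s stays 20.0000
seg 5 [228.5°–288.5°] uniform, h=7: full span → s += 7 → s = 27.0000
seg 6 [288.5°–360°] uniform, h=18: θ=302.9° here. β=14.4, B=71.5. 18·14.4/71.5 = 3.6252 → s = 30.6252
radial distance = base radius + s = 10 + 30.6252 = 40.6252

40.6252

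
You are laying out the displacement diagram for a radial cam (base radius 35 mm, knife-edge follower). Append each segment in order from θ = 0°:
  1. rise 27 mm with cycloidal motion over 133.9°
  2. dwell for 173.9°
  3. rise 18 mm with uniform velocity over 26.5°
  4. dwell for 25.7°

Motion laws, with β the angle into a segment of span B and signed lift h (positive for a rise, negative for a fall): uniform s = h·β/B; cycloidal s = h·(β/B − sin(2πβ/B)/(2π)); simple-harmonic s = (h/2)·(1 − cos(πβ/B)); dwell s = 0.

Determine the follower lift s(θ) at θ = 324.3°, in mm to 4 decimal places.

seg 1 [0°–133.9°] cycloidal, h=27: full span → s += 27 → s = 27.0000
seg 2 [133.9°–307.8°] dwell: s stays 27.0000
seg 3 [307.8°–334.3°] uniform, h=18: θ=324.3° here. β=16.5, B=26.5. 18·16.5/26.5 = 11.2075 → s = 38.2075

38.2075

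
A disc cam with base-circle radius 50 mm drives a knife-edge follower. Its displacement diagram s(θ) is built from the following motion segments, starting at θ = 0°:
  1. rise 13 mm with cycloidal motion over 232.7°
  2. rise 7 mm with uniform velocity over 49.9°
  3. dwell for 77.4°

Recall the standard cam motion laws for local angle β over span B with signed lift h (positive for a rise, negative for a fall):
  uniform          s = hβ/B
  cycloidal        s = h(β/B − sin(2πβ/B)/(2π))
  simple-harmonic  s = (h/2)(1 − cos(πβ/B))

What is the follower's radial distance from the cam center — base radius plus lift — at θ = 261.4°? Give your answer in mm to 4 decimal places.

seg 1 [0°–232.7°] cycloidal, h=13: full span → s += 13 → s = 13.0000
seg 2 [232.7°–282.6°] uniform, h=7: θ=261.4° here. β=28.7, B=49.9. 7·28.7/49.9 = 4.0261 → s = 17.0261
radial distance = base radius + s = 50 + 17.0261 = 67.0261

67.0261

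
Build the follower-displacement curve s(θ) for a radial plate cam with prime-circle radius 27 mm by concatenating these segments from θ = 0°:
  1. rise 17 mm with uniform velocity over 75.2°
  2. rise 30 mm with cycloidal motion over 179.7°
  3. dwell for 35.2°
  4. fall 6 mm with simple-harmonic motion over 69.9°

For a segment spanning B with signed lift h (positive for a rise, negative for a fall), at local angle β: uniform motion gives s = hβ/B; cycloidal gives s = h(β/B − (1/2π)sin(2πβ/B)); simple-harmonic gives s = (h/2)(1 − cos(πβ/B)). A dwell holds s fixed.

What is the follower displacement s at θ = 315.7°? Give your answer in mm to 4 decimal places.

seg 1 [0°–75.2°] uniform, h=17: full span → s += 17 → s = 17.0000
seg 2 [75.2°–254.9°] cycloidal, h=30: full span → s += 30 → s = 47.0000
seg 3 [254.9°–290.1°] dwell: s stays 47.0000
seg 4 [290.1°–360°] simple-harmonic, h=-6: θ=315.7° here. β=25.6, B=69.9. -6/2·(1 − cos(π·0.3662)) = -1.7761 → s = 45.2239

45.2239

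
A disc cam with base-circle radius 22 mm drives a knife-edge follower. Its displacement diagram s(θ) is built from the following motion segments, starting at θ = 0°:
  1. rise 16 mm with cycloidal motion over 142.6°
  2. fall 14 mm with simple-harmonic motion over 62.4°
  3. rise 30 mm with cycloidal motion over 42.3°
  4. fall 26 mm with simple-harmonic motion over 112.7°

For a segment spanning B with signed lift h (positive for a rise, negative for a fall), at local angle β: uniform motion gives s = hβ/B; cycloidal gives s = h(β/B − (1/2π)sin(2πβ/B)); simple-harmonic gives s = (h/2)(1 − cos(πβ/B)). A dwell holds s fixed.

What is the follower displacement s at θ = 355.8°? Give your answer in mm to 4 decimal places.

seg 1 [0°–142.6°] cycloidal, h=16: full span → s += 16 → s = 16.0000
seg 2 [142.6°–205°] simple-harmonic, h=-14: full span → s += -14 → s = 2.0000
seg 3 [205°–247.3°] cycloidal, h=30: full span → s += 30 → s = 32.0000
seg 4 [247.3°–360°] simple-harmonic, h=-26: θ=355.8° here. β=108.5, B=112.7. -26/2·(1 − cos(π·0.9627)) = -25.9110 → s = 6.0890

6.0890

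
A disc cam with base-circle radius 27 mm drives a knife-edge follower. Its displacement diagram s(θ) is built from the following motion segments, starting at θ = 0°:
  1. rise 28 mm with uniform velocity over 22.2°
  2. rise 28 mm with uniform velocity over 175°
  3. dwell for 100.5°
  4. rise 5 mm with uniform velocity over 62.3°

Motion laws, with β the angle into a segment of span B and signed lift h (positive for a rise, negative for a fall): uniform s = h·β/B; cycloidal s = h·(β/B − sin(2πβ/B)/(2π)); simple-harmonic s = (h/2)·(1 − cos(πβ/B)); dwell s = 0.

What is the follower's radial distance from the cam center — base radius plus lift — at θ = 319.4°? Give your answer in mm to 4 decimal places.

seg 1 [0°–22.2°] uniform, h=28: full span → s += 28 → s = 28.0000
seg 2 [22.2°–197.2°] uniform, h=28: full span → s += 28 → s = 56.0000
seg 3 [197.2°–297.7°] dwell: s stays 56.0000
seg 4 [297.7°–360°] uniform, h=5: θ=319.4° here. β=21.7, B=62.3. 5·21.7/62.3 = 1.7416 → s = 57.7416
radial distance = base radius + s = 27 + 57.7416 = 84.7416

84.7416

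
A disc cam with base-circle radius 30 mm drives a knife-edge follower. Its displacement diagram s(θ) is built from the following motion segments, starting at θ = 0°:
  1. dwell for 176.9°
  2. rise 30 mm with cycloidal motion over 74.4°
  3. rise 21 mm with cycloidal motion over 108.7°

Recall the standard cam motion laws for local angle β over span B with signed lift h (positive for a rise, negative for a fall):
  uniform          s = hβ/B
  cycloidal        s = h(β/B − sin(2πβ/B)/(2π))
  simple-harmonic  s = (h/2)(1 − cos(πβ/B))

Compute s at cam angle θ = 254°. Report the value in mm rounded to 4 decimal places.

seg 1 [0°–176.9°] dwell: s stays 0.0000
seg 2 [176.9°–251.3°] cycloidal, h=30: full span → s += 30 → s = 30.0000
seg 3 [251.3°–360°] cycloidal, h=21: θ=254° here. β=2.7, B=108.7. 21·(0.0248 − sin(2π·0.0248)/(2π)) = 0.0021 → s = 30.0021

30.0021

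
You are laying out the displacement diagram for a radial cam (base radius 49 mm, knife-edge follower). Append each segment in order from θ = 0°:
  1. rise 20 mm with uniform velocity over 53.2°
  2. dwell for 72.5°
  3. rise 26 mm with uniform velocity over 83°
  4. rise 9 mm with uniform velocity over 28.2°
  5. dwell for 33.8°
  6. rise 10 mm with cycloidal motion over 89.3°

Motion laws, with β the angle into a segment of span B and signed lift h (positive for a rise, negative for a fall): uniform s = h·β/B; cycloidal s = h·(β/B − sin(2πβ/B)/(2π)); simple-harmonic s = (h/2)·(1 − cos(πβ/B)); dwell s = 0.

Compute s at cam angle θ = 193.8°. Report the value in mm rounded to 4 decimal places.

seg 1 [0°–53.2°] uniform, h=20: full span → s += 20 → s = 20.0000
seg 2 [53.2°–125.7°] dwell: s stays 20.0000
seg 3 [125.7°–208.7°] uniform, h=26: θ=193.8° here. β=68.1, B=83. 26·68.1/83 = 21.3325 → s = 41.3325

41.3325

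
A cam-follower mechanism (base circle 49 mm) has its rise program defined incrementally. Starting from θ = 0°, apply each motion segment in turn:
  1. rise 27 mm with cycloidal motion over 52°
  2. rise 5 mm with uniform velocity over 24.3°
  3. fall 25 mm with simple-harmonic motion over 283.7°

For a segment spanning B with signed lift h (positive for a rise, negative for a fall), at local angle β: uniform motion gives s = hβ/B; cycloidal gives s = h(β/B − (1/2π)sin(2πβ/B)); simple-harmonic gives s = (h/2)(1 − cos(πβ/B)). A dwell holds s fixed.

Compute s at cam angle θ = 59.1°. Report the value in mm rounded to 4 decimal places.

seg 1 [0°–52°] cycloidal, h=27: full span → s += 27 → s = 27.0000
seg 2 [52°–76.3°] uniform, h=5: θ=59.1° here. β=7.1, B=24.3. 5·7.1/24.3 = 1.4609 → s = 28.4609

28.4609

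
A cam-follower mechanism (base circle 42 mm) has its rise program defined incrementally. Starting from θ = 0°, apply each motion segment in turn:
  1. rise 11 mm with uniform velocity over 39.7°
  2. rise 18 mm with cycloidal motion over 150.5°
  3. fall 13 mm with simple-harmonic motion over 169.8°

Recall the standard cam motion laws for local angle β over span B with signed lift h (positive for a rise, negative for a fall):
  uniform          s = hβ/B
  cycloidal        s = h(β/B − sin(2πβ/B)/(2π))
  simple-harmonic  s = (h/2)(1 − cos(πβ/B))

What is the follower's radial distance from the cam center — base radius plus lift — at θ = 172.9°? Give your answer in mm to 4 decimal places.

seg 1 [0°–39.7°] uniform, h=11: full span → s += 11 → s = 11.0000
seg 2 [39.7°–190.2°] cycloidal, h=18: θ=172.9° here. β=133.2, B=150.5. 18·(0.8850 − sin(2π·0.8850)/(2π)) = 17.8247 → s = 28.8247
radial distance = base radius + s = 42 + 28.8247 = 70.8247

70.8247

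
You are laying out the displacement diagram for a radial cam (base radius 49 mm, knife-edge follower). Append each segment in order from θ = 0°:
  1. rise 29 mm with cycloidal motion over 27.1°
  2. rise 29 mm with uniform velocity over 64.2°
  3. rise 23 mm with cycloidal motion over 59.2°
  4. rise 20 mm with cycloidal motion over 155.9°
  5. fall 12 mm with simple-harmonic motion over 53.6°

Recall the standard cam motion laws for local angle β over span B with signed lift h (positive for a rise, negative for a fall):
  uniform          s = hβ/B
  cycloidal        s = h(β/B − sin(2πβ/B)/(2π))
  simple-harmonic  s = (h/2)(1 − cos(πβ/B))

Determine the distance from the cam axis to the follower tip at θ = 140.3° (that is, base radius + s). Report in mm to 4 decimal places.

seg 1 [0°–27.1°] cycloidal, h=29: full span → s += 29 → s = 29.0000
seg 2 [27.1°–91.3°] uniform, h=29: full span → s += 29 → s = 58.0000
seg 3 [91.3°–150.5°] cycloidal, h=23: θ=140.3° here. β=49, B=59.2. 23·(0.8277 − sin(2π·0.8277)/(2π)) = 22.2701 → s = 80.2701
radial distance = base radius + s = 49 + 80.2701 = 129.2701

129.2701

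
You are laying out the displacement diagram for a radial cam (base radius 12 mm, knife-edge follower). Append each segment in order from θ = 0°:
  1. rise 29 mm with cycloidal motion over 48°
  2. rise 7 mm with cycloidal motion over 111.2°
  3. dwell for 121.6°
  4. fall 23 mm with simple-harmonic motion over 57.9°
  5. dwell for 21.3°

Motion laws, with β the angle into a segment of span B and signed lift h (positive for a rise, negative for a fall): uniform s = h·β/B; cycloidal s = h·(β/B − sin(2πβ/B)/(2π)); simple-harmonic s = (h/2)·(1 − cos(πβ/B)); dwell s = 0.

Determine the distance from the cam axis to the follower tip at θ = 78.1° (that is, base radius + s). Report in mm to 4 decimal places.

seg 1 [0°–48°] cycloidal, h=29: full span → s += 29 → s = 29.0000
seg 2 [48°–159.2°] cycloidal, h=7: θ=78.1° here. β=30.1, B=111.2. 7·(0.2707 − sin(2π·0.2707)/(2π)) = 0.7901 → s = 29.7901
radial distance = base radius + s = 12 + 29.7901 = 41.7901

41.7901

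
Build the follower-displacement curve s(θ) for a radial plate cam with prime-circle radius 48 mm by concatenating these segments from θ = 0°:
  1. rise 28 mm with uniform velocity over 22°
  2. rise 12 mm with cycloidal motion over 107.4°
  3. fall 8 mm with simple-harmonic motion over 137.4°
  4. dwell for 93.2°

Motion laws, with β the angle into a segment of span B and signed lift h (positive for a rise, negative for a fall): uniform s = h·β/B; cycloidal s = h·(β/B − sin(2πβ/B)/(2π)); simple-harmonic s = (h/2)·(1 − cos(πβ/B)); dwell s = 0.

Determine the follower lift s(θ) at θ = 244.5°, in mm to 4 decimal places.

seg 1 [0°–22°] uniform, h=28: full span → s += 28 → s = 28.0000
seg 2 [22°–129.4°] cycloidal, h=12: full span → s += 12 → s = 40.0000
seg 3 [129.4°–266.8°] simple-harmonic, h=-8: θ=244.5° here. β=115.1, B=137.4. -8/2·(1 − cos(π·0.8377)) = -7.4912 → s = 32.5088

32.5088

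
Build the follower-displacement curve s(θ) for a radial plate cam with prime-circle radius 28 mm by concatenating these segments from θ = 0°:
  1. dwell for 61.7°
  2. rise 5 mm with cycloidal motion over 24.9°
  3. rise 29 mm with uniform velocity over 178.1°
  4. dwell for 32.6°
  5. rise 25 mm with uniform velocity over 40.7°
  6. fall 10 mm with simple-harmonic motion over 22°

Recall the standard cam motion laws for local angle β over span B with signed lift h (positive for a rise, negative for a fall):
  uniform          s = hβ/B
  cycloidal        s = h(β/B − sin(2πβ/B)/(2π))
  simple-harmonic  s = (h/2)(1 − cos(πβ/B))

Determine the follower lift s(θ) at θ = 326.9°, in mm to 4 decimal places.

seg 1 [0°–61.7°] dwell: s stays 0.0000
seg 2 [61.7°–86.6°] cycloidal, h=5: full span → s += 5 → s = 5.0000
seg 3 [86.6°–264.7°] uniform, h=29: full span → s += 29 → s = 34.0000
seg 4 [264.7°–297.3°] dwell: s stays 34.0000
seg 5 [297.3°–338°] uniform, h=25: θ=326.9° here. β=29.6, B=40.7. 25·29.6/40.7 = 18.1818 → s = 52.1818

52.1818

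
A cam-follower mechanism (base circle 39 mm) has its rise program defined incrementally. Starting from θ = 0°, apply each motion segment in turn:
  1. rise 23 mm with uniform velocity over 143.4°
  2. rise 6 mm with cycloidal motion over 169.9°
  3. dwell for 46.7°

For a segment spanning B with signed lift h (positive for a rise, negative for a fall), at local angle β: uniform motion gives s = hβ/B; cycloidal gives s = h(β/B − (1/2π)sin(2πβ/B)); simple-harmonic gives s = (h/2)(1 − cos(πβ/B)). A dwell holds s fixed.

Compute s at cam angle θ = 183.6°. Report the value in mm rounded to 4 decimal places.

seg 1 [0°–143.4°] uniform, h=23: full span → s += 23 → s = 23.0000
seg 2 [143.4°–313.3°] cycloidal, h=6: θ=183.6° here. β=40.2, B=169.9. 6·(0.2366 − sin(2π·0.2366)/(2π)) = 0.4681 → s = 23.4681

23.4681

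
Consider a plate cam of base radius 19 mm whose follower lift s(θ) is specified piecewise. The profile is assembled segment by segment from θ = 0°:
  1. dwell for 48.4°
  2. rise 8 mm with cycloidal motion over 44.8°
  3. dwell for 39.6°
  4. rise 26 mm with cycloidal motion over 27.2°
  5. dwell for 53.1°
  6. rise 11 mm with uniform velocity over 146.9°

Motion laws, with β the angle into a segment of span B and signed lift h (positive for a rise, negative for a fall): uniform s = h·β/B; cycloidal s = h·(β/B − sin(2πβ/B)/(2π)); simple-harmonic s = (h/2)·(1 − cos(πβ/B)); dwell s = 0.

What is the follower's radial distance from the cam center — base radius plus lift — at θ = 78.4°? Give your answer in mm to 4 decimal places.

seg 1 [0°–48.4°] dwell: s stays 0.0000
seg 2 [48.4°–93.2°] cycloidal, h=8: θ=78.4° here. β=30, B=44.8. 8·(0.6696 − sin(2π·0.6696)/(2π)) = 6.4715 → s = 6.4715
radial distance = base radius + s = 19 + 6.4715 = 25.4715

25.4715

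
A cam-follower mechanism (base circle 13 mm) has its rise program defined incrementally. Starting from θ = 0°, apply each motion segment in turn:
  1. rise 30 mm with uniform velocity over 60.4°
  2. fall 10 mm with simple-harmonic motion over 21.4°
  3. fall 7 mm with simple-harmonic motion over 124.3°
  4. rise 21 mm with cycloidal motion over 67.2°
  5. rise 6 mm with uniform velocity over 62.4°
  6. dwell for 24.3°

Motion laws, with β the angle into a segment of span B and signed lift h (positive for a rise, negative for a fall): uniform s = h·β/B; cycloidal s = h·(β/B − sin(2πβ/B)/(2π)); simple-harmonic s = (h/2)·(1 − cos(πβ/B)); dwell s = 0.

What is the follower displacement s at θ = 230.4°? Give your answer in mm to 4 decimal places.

seg 1 [0°–60.4°] uniform, h=30: full span → s += 30 → s = 30.0000
seg 2 [60.4°–81.8°] simple-harmonic, h=-10: full span → s += -10 → s = 20.0000
seg 3 [81.8°–206.1°] simple-harmonic, h=-7: full span → s += -7 → s = 13.0000
seg 4 [206.1°–273.3°] cycloidal, h=21: θ=230.4° here. β=24.3, B=67.2. 21·(0.3616 − sin(2π·0.3616)/(2π)) = 5.0401 → s = 18.0401

18.0401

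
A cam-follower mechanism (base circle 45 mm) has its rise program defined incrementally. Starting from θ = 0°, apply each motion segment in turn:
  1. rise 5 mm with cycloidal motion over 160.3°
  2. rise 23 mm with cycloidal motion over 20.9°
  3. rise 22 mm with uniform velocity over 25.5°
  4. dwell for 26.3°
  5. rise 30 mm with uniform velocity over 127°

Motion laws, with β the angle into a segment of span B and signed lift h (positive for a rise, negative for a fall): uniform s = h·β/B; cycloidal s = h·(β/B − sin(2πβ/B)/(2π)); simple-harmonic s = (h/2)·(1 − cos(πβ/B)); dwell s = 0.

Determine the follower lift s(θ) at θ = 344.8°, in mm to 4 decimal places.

seg 1 [0°–160.3°] cycloidal, h=5: full span → s += 5 → s = 5.0000
seg 2 [160.3°–181.2°] cycloidal, h=23: full span → s += 23 → s = 28.0000
seg 3 [181.2°–206.7°] uniform, h=22: full span → s += 22 → s = 50.0000
seg 4 [206.7°–233°] dwell: s stays 50.0000
seg 5 [233°–360°] uniform, h=30: θ=344.8° here. β=111.8, B=127. 30·111.8/127 = 26.4094 → s = 76.4094

76.4094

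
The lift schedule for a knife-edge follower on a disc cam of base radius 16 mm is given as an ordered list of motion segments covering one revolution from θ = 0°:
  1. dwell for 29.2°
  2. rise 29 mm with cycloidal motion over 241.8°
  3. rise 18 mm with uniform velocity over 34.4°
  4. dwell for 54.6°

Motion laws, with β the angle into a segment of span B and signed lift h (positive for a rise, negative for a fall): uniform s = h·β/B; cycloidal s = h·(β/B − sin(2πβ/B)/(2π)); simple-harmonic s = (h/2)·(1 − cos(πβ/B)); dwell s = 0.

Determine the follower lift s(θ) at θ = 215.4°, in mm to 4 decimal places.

seg 1 [0°–29.2°] dwell: s stays 0.0000
seg 2 [29.2°–271°] cycloidal, h=29: θ=215.4° here. β=186.2, B=241.8. 29·(0.7701 − sin(2π·0.7701)/(2π)) = 26.9106 → s = 26.9106

26.9106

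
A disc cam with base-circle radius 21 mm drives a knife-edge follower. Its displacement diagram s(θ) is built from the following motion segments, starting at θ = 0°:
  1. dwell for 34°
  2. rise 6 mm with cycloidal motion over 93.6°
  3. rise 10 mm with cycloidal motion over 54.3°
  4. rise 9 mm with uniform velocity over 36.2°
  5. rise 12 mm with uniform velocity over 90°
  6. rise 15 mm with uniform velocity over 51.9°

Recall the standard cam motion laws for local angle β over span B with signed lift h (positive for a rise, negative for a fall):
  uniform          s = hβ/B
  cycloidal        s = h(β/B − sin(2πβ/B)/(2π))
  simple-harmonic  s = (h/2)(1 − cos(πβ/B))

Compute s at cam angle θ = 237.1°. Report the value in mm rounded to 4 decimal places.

seg 1 [0°–34°] dwell: s stays 0.0000
seg 2 [34°–127.6°] cycloidal, h=6: full span → s += 6 → s = 6.0000
seg 3 [127.6°–181.9°] cycloidal, h=10: full span → s += 10 → s = 16.0000
seg 4 [181.9°–218.1°] uniform, h=9: full span → s += 9 → s = 25.0000
seg 5 [218.1°–308.1°] uniform, h=12: θ=237.1° here. β=19, B=90. 12·19/90 = 2.5333 → s = 27.5333

27.5333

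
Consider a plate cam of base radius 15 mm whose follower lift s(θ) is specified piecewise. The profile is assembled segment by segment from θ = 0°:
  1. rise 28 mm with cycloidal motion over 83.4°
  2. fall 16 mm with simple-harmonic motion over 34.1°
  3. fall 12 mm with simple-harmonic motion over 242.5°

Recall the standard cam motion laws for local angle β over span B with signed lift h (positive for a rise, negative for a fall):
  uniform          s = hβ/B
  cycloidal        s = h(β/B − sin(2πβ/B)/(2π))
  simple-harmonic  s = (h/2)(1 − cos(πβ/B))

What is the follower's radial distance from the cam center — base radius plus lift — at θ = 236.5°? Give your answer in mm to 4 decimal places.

seg 1 [0°–83.4°] cycloidal, h=28: full span → s += 28 → s = 28.0000
seg 2 [83.4°–117.5°] simple-harmonic, h=-16: full span → s += -16 → s = 12.0000
seg 3 [117.5°–360°] simple-harmonic, h=-12: θ=236.5° here. β=119, B=242.5. -12/2·(1 − cos(π·0.4907)) = -5.8251 → s = 6.1749
radial distance = base radius + s = 15 + 6.1749 = 21.1749

21.1749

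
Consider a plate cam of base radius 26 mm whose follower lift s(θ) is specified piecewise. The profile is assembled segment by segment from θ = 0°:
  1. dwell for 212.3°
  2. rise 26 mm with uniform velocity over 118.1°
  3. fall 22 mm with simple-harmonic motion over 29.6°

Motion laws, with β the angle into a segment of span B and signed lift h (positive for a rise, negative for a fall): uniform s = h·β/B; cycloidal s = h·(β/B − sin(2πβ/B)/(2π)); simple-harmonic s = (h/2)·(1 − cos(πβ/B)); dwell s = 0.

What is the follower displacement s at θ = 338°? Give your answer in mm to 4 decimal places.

seg 1 [0°–212.3°] dwell: s stays 0.0000
seg 2 [212.3°–330.4°] uniform, h=26: full span → s += 26 → s = 26.0000
seg 3 [330.4°–360°] simple-harmonic, h=-22: θ=338° here. β=7.6, B=29.6. -22/2·(1 − cos(π·0.2568)) = -3.3887 → s = 22.6113

22.6113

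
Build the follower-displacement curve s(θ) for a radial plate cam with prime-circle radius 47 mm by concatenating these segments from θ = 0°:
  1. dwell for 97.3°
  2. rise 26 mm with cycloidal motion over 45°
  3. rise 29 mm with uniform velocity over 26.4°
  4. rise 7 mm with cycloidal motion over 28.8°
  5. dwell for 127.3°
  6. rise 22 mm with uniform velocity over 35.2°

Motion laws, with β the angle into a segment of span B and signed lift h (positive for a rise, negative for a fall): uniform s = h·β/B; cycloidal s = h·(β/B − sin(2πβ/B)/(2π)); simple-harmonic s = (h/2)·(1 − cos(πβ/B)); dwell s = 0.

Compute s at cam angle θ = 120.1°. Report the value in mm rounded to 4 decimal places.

seg 1 [0°–97.3°] dwell: s stays 0.0000
seg 2 [97.3°–142.3°] cycloidal, h=26: θ=120.1° here. β=22.8, B=45. 26·(0.5067 − sin(2π·0.5067)/(2π)) = 13.3466 → s = 13.3466

13.3466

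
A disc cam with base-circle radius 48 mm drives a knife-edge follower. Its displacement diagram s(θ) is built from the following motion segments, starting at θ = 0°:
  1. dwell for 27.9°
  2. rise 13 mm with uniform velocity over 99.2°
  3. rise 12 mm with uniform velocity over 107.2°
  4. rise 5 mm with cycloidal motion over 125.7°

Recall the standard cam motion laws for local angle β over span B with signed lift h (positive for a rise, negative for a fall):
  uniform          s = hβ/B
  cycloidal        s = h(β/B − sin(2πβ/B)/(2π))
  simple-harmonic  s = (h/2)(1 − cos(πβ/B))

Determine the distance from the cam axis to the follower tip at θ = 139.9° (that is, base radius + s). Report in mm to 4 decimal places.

seg 1 [0°–27.9°] dwell: s stays 0.0000
seg 2 [27.9°–127.1°] uniform, h=13: full span → s += 13 → s = 13.0000
seg 3 [127.1°–234.3°] uniform, h=12: θ=139.9° here. β=12.8, B=107.2. 12·12.8/107.2 = 1.4328 → s = 14.4328
radial distance = base radius + s = 48 + 14.4328 = 62.4328

62.4328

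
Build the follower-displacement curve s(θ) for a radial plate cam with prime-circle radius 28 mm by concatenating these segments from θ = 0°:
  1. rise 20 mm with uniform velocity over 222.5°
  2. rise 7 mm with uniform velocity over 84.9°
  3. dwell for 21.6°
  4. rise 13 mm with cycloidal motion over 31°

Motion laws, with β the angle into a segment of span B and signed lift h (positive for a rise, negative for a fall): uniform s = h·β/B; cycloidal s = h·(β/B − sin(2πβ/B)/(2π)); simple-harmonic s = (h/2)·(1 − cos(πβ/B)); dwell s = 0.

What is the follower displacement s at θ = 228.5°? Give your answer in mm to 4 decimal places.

seg 1 [0°–222.5°] uniform, h=20: full span → s += 20 → s = 20.0000
seg 2 [222.5°–307.4°] uniform, h=7: θ=228.5° here. β=6, B=84.9. 7·6/84.9 = 0.4947 → s = 20.4947

20.4947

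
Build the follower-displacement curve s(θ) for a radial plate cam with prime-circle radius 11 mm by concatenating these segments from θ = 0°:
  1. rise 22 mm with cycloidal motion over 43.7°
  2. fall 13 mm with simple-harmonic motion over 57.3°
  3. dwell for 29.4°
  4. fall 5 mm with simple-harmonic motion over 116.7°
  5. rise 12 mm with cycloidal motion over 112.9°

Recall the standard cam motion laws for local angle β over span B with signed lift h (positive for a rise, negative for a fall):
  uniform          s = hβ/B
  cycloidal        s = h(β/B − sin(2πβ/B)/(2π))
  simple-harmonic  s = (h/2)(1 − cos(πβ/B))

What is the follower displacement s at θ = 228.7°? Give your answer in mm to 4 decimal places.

seg 1 [0°–43.7°] cycloidal, h=22: full span → s += 22 → s = 22.0000
seg 2 [43.7°–101°] simple-harmonic, h=-13: full span → s += -13 → s = 9.0000
seg 3 [101°–130.4°] dwell: s stays 9.0000
seg 4 [130.4°–247.1°] simple-harmonic, h=-5: θ=228.7° here. β=98.3, B=116.7. -5/2·(1 − cos(π·0.8423)) = -4.6995 → s = 4.3005

4.3005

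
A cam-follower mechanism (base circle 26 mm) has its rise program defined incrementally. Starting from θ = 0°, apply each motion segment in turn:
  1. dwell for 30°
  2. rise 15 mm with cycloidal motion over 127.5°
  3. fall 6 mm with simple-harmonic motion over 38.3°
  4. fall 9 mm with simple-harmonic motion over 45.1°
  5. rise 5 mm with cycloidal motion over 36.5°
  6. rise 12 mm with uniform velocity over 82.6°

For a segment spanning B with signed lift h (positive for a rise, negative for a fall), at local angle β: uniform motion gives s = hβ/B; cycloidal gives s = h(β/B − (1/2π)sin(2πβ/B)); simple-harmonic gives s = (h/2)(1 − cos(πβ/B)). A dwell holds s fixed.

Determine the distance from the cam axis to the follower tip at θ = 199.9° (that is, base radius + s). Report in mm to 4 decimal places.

seg 1 [0°–30°] dwell: s stays 0.0000
seg 2 [30°–157.5°] cycloidal, h=15: full span → s += 15 → s = 15.0000
seg 3 [157.5°–195.8°] simple-harmonic, h=-6: full span → s += -6 → s = 9.0000
seg 4 [195.8°–240.9°] simple-harmonic, h=-9: θ=199.9° here. β=4.1, B=45.1. -9/2·(1 − cos(π·0.0909)) = -0.1823 → s = 8.8177
radial distance = base radius + s = 26 + 8.8177 = 34.8177

34.8177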